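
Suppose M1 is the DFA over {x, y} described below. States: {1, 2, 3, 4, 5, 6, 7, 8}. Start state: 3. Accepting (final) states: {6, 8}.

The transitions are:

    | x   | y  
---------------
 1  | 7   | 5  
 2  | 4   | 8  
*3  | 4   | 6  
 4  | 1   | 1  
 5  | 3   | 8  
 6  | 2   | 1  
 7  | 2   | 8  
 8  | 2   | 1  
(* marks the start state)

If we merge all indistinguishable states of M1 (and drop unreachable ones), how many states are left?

5

Initial partition by acceptance: {6,8} | {1,2,3,4,5,7}.
Split {1,2,3,4,5,7} by δ(·,y) → {2,3,5,7} and {1,4}.
Refine {2,3,5,7} on symbol x: members go to different blocks, giving {2,3} and {5,7}.
Refine {1,4} on symbol x: members go to different blocks, giving {1} and {4}.
Stable partition: {6,8} | {2,3} | {1} | {5,7} | {4} — 5 equivalence classes.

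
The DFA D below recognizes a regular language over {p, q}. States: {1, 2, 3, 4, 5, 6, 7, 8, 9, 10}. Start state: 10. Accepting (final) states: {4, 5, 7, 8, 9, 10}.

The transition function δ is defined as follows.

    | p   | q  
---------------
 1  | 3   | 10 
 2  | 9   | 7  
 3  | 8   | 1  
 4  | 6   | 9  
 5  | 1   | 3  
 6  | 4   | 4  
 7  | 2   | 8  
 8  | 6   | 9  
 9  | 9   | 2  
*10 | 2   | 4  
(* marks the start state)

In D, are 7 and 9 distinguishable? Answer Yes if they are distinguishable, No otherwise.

Yes

First remove the unreachable states {1,3,5}; 7 states remain.
P0 = {4,7,8,9,10} | {2,6}.
On input p, block {4,7,8,9,10} splits into {4,7,8,10} and {9}.
On input q, block {4,7,8,10} splits into {4,8} and {7,10}.
Split {2,6} by δ(·,p) → {2} and {6}.
The partition is now stable with 5 blocks: {4,8} | {2} | {9} | {7,10} | {6}.
7 and 9 end up in different blocks, so they are distinguishable. For instance, the string 'p' is accepted from only 9.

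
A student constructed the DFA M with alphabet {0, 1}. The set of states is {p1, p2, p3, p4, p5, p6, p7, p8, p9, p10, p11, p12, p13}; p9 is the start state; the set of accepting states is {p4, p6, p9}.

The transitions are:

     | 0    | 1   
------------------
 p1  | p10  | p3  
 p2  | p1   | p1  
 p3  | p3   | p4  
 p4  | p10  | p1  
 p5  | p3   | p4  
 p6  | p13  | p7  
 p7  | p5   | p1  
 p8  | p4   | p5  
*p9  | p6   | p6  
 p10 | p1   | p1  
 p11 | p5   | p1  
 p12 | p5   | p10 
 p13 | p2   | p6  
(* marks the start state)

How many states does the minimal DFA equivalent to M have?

States {p8,p11,p12} cannot be reached from the start state, so discard them.
Initial partition by acceptance: {p4,p6,p9} | {p1,p2,p3,p5,p7,p10,p13}.
Refine {p4,p6,p9} on symbol 0: members go to different blocks, giving {p4,p6} and {p9}.
On input 1, block {p1,p2,p3,p5,p7,p10,p13} splits into {p1,p2,p7,p10} and {p3,p5,p13}.
On input 0, block {p4,p6} splits into {p4} and {p6}.
Split {p1,p2,p7,p10} by δ(·,0) → {p1,p2,p10} and {p7}.
Refine {p1,p2,p10} on symbol 1: members go to different blocks, giving {p2,p10} and {p1}.
On input 0, block {p3,p5,p13} splits into {p3,p5} and {p13}.
Stable partition: {p4} | {p2,p10} | {p9} | {p3,p5} | {p6} | {p7} | {p1} | {p13} — 8 equivalence classes.

8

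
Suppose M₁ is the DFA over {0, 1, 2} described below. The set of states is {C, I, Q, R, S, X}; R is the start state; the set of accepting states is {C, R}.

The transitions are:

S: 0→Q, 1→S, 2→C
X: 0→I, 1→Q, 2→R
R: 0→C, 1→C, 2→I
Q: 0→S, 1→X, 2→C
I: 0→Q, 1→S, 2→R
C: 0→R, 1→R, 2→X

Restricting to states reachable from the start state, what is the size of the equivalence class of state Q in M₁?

4

All states are reachable from the start state.
Start with accepting vs non-accepting: {C,R} | {I,Q,S,X}.
The partition is now stable with 2 blocks: {C,R} | {I,Q,S,X}.
State Q belongs to the block {I,Q,S,X}, which has 4 states.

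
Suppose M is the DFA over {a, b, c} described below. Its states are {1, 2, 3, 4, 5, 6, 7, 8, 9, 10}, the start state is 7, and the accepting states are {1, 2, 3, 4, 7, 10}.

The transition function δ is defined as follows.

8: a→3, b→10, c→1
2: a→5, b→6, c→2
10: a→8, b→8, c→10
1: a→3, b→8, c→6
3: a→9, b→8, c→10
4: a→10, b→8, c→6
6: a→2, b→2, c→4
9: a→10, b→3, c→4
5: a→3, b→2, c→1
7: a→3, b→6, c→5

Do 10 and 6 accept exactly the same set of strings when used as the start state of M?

No

Every state is reachable, so we keep all 10.
Initial partition by acceptance: {1,2,3,4,7,10} | {5,6,8,9}.
On input a, block {1,2,3,4,7,10} splits into {1,4,7} and {2,3,10}.
No further refinement is possible. Final partition (3 blocks): {1,4,7} | {5,6,8,9} | {2,3,10}.
10 and 6 end up in different blocks, so they are distinguishable. For instance, the string 'ε' is accepted from only 10.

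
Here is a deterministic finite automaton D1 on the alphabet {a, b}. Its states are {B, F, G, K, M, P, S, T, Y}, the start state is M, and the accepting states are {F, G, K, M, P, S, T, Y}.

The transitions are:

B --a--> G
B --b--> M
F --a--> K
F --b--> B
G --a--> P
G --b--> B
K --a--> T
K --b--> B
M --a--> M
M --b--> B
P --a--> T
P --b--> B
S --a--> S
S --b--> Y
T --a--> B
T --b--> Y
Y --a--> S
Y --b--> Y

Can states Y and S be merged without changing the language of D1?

Reachable states from the start: {B,G,M,P,S,T,Y}. Unreachable: {F,K} — drop them.
Initial partition by acceptance: {G,M,P,S,T,Y} | {B}.
Split {G,M,P,S,T,Y} by δ(·,a) → {G,M,P,S,Y} and {T}.
Refine {G,M,P,S,Y} on symbol a: members go to different blocks, giving {G,M,S,Y} and {P}.
Split {G,M,S,Y} by δ(·,a) → {M,S,Y} and {G}.
Refine {M,S,Y} on symbol b: members go to different blocks, giving {S,Y} and {M}.
Stable partition: {S,Y} | {B} | {T} | {P} | {G} | {M} — 6 equivalence classes.
Y and S lie in the same block of the stable partition, so they are equivalent — no string distinguishes them.

Yes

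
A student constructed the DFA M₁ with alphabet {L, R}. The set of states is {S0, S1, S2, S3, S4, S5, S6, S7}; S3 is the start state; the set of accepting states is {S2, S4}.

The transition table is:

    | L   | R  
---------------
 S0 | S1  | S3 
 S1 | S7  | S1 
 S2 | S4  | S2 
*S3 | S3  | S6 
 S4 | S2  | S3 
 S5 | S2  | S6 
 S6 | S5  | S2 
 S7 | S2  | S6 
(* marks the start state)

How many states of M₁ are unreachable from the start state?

3

No path from S3 leads to S0, S1, S7; the other 5 states are all reachable.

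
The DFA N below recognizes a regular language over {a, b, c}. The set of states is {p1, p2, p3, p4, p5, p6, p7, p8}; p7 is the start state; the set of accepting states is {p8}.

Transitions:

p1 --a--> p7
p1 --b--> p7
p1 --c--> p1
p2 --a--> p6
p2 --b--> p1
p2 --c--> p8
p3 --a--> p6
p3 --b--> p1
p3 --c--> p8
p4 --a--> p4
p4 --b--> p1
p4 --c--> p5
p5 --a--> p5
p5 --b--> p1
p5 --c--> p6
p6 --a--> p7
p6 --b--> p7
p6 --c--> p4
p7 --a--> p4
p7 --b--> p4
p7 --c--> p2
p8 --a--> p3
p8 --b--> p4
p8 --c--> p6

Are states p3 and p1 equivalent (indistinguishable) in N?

No

Every state is reachable, so we keep all 8.
Start with accepting vs non-accepting: {p8} | {p1,p2,p3,p4,p5,p6,p7}.
Refine {p1,p2,p3,p4,p5,p6,p7} on symbol c: members go to different blocks, giving {p1,p4,p5,p6,p7} and {p2,p3}.
On input c, block {p1,p4,p5,p6,p7} splits into {p1,p4,p5,p6} and {p7}.
On input a, block {p1,p4,p5,p6} splits into {p1,p6} and {p4,p5}.
Split {p1,p6} by δ(·,c) → {p1} and {p6}.
Split {p4,p5} by δ(·,c) → {p4} and {p5}.
The partition is now stable with 7 blocks: {p8} | {p1} | {p2,p3} | {p7} | {p4} | {p6} | {p5}.
p3 and p1 end up in different blocks, so they are distinguishable. For instance, the string 'c' is accepted from only p3.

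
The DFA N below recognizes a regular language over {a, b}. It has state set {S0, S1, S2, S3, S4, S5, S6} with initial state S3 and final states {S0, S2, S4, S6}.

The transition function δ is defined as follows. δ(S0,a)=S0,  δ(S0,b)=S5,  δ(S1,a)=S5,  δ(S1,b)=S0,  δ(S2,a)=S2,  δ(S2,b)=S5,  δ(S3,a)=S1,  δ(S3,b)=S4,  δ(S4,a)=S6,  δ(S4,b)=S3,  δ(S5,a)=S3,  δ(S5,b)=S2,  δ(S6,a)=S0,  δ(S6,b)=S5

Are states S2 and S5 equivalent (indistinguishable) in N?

No

All states are reachable from the start state.
Start with accepting vs non-accepting: {S0,S2,S4,S6} | {S1,S3,S5}.
The partition is now stable with 2 blocks: {S0,S2,S4,S6} | {S1,S3,S5}.
S2 and S5 end up in different blocks, so they are distinguishable. For instance, the string 'ε' is accepted from only S2.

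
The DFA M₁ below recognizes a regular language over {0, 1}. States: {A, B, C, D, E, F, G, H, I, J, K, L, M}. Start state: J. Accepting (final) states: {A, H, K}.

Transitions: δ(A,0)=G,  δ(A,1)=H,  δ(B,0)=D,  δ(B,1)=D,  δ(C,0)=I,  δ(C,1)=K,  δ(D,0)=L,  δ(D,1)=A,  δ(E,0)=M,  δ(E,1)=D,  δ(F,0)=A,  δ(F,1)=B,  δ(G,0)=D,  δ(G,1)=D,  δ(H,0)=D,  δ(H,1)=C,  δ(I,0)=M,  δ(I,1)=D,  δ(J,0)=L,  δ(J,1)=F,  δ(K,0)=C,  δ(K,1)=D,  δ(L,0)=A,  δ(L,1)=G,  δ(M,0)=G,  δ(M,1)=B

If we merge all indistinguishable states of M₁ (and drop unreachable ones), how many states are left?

10

Reachable states from the start: {A,B,C,D,F,G,H,I,J,K,L,M}. Unreachable: {E} — drop them.
P0 = {A,H,K} | {B,C,D,F,G,I,J,L,M}.
On input 1, block {A,H,K} splits into {H,K} and {A}.
Split {B,C,D,F,G,I,J,L,M} by δ(·,0) → {B,C,D,G,I,J,M} and {F,L}.
Split {B,C,D,G,I,J,M} by δ(·,0) → {B,C,G,I,M} and {D,J}.
Refine {H,K} on symbol 0: members go to different blocks, giving {H} and {K}.
Split {B,C,G,I,M} by δ(·,0) → {C,I,M} and {B,G}.
Split {C,I,M} by δ(·,0) → {C,I} and {M}.
On input 0, block {C,I} splits into {C} and {I}.
On input 1, block {D,J} splits into {D} and {J}.
No further refinement is possible. Final partition (10 blocks): {H} | {C} | {A} | {F,L} | {D} | {K} | {B,G} | {M} | {I} | {J}.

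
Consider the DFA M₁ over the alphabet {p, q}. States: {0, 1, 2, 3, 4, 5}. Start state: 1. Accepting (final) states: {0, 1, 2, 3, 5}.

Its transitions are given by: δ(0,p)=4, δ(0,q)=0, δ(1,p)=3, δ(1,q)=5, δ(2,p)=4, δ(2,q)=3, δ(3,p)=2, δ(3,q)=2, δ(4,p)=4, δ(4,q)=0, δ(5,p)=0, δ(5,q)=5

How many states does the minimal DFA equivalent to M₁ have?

6

All states are reachable from the start state.
P0 = {0,1,2,3,5} | {4}.
On input p, block {0,1,2,3,5} splits into {1,3,5} and {0,2}.
Split {1,3,5} by δ(·,p) → {3,5} and {1}.
Split {3,5} by δ(·,q) → {3} and {5}.
Refine {0,2} on symbol q: members go to different blocks, giving {0} and {2}.
Stable partition: {3} | {4} | {0} | {1} | {5} | {2} — 6 equivalence classes.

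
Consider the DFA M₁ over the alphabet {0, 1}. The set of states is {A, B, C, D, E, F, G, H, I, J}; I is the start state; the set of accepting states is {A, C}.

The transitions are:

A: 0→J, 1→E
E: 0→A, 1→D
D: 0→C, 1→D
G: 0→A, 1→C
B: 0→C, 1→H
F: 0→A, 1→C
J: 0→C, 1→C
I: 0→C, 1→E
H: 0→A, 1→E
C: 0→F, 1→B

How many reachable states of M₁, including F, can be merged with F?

2

Reachable states from the start: {A,B,C,D,E,F,H,I,J}. Unreachable: {G} — drop them.
Start with accepting vs non-accepting: {A,C} | {B,D,E,F,H,I,J}.
Split {B,D,E,F,H,I,J} by δ(·,1) → {B,D,E,H,I} and {F,J}.
The partition is now stable with 3 blocks: {A,C} | {B,D,E,H,I} | {F,J}.
The equivalence class containing F is {F,J}, of size 2.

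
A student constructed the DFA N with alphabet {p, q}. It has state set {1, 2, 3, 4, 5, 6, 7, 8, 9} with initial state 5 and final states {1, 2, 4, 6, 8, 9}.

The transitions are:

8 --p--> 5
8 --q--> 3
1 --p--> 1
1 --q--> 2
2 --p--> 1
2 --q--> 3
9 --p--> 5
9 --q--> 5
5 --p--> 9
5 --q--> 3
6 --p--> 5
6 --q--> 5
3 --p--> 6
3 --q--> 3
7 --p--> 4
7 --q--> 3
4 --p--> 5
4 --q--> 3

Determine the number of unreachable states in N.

No path from 5 leads to 1, 2, 4, 7, 8; the other 4 states are all reachable.

5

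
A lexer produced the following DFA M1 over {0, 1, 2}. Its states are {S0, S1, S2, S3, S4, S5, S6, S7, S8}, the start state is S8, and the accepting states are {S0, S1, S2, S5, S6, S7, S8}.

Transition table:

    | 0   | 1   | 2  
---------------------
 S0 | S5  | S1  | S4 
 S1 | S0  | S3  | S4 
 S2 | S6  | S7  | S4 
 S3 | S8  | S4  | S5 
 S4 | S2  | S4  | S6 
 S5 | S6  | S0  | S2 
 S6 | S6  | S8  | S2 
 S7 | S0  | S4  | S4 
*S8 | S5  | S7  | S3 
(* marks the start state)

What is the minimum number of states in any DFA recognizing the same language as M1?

4

Start with accepting vs non-accepting: {S0,S1,S2,S5,S6,S7,S8} | {S3,S4}.
Split {S0,S1,S2,S5,S6,S7,S8} by δ(·,1) → {S0,S2,S5,S6,S8} and {S1,S7}.
On input 1, block {S0,S2,S5,S6,S8} splits into {S0,S2,S8} and {S5,S6}.
The partition is now stable with 4 blocks: {S0,S2,S8} | {S3,S4} | {S1,S7} | {S5,S6}.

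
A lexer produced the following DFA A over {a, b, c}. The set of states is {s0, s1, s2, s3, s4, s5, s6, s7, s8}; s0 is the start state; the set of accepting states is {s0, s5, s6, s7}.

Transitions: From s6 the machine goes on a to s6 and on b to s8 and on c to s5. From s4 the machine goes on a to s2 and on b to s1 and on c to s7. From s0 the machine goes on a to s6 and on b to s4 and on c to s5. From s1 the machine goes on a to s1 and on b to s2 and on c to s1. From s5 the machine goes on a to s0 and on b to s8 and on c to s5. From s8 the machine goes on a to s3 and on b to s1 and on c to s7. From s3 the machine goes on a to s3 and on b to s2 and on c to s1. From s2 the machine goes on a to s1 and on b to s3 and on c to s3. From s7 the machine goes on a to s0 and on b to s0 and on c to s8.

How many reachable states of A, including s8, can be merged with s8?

2

Every state is reachable, so we keep all 9.
Start with accepting vs non-accepting: {s0,s5,s6,s7} | {s1,s2,s3,s4,s8}.
Split {s0,s5,s6,s7} by δ(·,b) → {s0,s5,s6} and {s7}.
Refine {s1,s2,s3,s4,s8} on symbol c: members go to different blocks, giving {s1,s2,s3} and {s4,s8}.
The partition is now stable with 4 blocks: {s0,s5,s6} | {s1,s2,s3} | {s7} | {s4,s8}.
The equivalence class containing s8 is {s4,s8}, of size 2.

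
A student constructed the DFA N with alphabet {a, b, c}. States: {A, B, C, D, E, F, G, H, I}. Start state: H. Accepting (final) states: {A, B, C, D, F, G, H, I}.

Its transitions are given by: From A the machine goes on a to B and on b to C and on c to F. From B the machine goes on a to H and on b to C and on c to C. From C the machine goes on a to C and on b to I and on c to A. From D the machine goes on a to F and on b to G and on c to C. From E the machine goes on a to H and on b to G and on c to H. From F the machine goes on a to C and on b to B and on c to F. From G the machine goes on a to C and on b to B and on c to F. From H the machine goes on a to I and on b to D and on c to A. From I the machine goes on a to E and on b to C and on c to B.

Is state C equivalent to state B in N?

No

All states are reachable from the start state.
Start with accepting vs non-accepting: {A,B,C,D,F,G,H,I} | {E}.
Refine {A,B,C,D,F,G,H,I} on symbol a: members go to different blocks, giving {A,B,C,D,F,G,H} and {I}.
Refine {A,B,C,D,F,G,H} on symbol a: members go to different blocks, giving {A,B,C,D,F,G} and {H}.
Split {A,B,C,D,F,G} by δ(·,a) → {A,C,D,F,G} and {B}.
Split {A,C,D,F,G} by δ(·,a) → {C,D,F,G} and {A}.
Refine {C,D,F,G} on symbol b: members go to different blocks, giving {F,G} and {C} and {D}.
No further refinement is possible. Final partition (8 blocks): {F,G} | {E} | {I} | {H} | {B} | {A} | {C} | {D}.
C and B end up in different blocks, so they are distinguishable. For instance, the string 'ba' is accepted from only B.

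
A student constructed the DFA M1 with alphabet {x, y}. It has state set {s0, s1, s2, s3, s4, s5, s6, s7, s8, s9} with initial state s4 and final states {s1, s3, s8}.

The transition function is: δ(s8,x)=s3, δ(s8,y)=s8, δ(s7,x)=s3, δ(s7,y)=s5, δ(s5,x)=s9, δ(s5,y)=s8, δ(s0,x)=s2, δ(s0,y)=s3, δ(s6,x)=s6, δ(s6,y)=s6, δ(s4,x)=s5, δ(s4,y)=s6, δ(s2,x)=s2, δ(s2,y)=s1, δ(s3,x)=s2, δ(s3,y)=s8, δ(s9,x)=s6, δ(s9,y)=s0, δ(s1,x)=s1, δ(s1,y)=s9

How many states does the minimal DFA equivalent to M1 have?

9

Reachable states from the start: {s0,s1,s2,s3,s4,s5,s6,s8,s9}. Unreachable: {s7} — drop them.
Initial partition by acceptance: {s1,s3,s8} | {s0,s2,s4,s5,s6,s9}.
Split {s1,s3,s8} by δ(·,x) → {s1,s8} and {s3}.
Split {s1,s8} by δ(·,x) → {s1} and {s8}.
On input y, block {s0,s2,s4,s5,s6,s9} splits into {s4,s6,s9} and {s0} and {s2} and {s5}.
On input x, block {s4,s6,s9} splits into {s6,s9} and {s4}.
Refine {s6,s9} on symbol y: members go to different blocks, giving {s6} and {s9}.
No further refinement is possible. Final partition (9 blocks): {s1} | {s6} | {s3} | {s8} | {s0} | {s2} | {s5} | {s4} | {s9}.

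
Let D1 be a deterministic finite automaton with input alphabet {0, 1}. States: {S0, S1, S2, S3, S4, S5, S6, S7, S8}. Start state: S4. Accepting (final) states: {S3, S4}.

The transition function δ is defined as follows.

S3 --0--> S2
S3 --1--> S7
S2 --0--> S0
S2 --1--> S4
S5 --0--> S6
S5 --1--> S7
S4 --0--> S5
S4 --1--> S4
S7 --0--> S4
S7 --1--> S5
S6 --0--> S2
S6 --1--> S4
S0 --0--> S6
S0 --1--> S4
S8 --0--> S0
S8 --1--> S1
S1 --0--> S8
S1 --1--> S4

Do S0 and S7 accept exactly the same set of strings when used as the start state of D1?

No

First remove the unreachable states {S1,S3,S8}; 6 states remain.
Start with accepting vs non-accepting: {S4} | {S0,S2,S5,S6,S7}.
Split {S0,S2,S5,S6,S7} by δ(·,0) → {S0,S2,S5,S6} and {S7}.
On input 1, block {S0,S2,S5,S6} splits into {S0,S2,S6} and {S5}.
The partition is now stable with 4 blocks: {S4} | {S0,S2,S6} | {S7} | {S5}.
S0 and S7 end up in different blocks, so they are distinguishable. For instance, the string '0' is accepted from only S7.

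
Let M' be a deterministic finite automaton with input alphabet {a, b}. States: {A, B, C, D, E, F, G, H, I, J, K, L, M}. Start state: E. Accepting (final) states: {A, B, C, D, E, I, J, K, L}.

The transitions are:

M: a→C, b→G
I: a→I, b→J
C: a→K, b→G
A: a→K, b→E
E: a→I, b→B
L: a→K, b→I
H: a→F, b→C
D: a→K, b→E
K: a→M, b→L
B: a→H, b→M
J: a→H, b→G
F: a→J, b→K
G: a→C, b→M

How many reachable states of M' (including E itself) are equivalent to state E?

2

Reachable states from the start: {B,C,E,F,G,H,I,J,K,L,M}. Unreachable: {A,D} — drop them.
Initial partition by acceptance: {B,C,E,I,J,K,L} | {F,G,H,M}.
On input a, block {B,C,E,I,J,K,L} splits into {C,E,I,L} and {B,J,K}.
On input a, block {C,E,I,L} splits into {C,L} and {E,I}.
On input b, block {C,L} splits into {C} and {L}.
On input a, block {F,G,H,M} splits into {G,M} and {F} and {H}.
Refine {B,J,K} on symbol a: members go to different blocks, giving {B,J} and {K}.
Stable partition: {C} | {G,M} | {B,J} | {E,I} | {L} | {F} | {H} | {K} — 8 equivalence classes.
State E belongs to the block {E,I}, which has 2 states.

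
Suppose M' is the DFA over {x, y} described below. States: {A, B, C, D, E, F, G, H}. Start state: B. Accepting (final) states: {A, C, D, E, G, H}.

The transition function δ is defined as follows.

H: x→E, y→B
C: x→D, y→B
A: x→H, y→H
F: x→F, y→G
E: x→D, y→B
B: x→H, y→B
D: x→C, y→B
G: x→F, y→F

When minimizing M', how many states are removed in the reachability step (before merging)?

3

No path from B leads to A, F, G; the other 5 states are all reachable.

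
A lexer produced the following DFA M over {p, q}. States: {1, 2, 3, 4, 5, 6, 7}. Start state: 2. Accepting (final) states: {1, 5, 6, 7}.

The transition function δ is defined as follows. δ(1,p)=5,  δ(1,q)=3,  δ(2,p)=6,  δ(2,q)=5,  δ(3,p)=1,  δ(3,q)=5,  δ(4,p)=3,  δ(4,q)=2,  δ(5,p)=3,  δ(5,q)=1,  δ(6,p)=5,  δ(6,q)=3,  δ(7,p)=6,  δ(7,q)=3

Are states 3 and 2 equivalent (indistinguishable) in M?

Reachable states from the start: {1,2,3,5,6}. Unreachable: {4,7} — drop them.
Start with accepting vs non-accepting: {1,5,6} | {2,3}.
Split {1,5,6} by δ(·,p) → {1,6} and {5}.
Stable partition: {1,6} | {2,3} | {5} — 3 equivalence classes.
3 and 2 lie in the same block of the stable partition, so they are equivalent — no string distinguishes them.

Yes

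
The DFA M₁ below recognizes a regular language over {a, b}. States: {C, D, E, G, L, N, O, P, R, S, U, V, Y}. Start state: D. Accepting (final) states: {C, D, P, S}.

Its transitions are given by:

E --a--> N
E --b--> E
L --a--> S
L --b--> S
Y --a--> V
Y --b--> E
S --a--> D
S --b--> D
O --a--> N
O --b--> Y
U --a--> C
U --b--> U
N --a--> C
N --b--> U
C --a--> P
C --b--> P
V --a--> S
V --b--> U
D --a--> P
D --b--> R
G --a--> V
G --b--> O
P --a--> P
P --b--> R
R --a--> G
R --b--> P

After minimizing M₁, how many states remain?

5

First remove the unreachable states {L}; 12 states remain.
Start with accepting vs non-accepting: {C,D,P,S} | {E,G,N,O,R,U,V,Y}.
On input b, block {C,D,P,S} splits into {D,P} and {C,S}.
Refine {E,G,N,O,R,U,V,Y} on symbol a: members go to different blocks, giving {E,G,O,R,Y} and {N,U,V}.
Split {E,G,O,R,Y} by δ(·,a) → {E,G,O,Y} and {R}.
No further refinement is possible. Final partition (5 blocks): {D,P} | {E,G,O,Y} | {C,S} | {N,U,V} | {R}.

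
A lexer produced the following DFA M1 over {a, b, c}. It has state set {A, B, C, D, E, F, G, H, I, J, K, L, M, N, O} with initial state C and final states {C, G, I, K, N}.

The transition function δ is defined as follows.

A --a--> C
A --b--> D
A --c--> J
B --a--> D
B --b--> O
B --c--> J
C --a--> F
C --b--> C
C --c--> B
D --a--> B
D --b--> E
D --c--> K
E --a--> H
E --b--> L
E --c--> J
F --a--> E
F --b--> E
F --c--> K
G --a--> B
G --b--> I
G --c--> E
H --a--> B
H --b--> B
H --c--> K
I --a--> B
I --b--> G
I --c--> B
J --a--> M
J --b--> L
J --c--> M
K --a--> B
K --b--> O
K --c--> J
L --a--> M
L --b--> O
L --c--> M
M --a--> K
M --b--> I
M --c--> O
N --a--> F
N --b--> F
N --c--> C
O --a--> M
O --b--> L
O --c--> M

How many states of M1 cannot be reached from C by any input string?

2

BFS from C reaches {B, C, D, E, F, G, H, I, J, K, L, M, O}; the 2 state(s) A, N are never visited.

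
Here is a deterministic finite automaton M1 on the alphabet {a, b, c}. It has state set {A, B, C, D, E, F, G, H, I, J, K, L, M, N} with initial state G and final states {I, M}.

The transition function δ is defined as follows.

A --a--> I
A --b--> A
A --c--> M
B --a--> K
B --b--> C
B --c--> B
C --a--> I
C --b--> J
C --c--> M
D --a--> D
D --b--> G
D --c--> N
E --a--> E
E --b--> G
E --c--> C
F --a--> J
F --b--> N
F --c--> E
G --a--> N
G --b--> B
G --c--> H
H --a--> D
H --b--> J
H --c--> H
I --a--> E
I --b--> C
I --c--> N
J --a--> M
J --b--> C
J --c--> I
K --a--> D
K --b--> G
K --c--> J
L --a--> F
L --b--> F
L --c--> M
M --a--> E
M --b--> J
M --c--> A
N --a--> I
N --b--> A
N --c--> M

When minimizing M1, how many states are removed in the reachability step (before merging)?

2

Starting at G and following transitions, the reachable set is {A, B, C, D, E, G, H, I, J, K, M, N}. That leaves F, L unreachable — 2 in total.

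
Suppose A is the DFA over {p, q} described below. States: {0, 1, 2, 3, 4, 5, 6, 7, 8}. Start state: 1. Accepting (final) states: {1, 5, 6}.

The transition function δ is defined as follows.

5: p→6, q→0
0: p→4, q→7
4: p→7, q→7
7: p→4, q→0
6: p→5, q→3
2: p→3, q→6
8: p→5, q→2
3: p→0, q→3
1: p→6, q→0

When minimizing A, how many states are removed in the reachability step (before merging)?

2

No path from 1 leads to 2, 8; the other 7 states are all reachable.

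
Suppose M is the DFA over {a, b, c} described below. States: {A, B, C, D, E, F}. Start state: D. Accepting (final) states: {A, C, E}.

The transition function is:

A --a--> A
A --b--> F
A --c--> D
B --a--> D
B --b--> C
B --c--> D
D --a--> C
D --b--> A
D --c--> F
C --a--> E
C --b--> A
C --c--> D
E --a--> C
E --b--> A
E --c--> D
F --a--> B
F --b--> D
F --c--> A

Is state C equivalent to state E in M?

All states are reachable from the start state.
P0 = {A,C,E} | {B,D,F}.
Refine {A,C,E} on symbol b: members go to different blocks, giving {C,E} and {A}.
On input a, block {B,D,F} splits into {B,F} and {D}.
Refine {B,F} on symbol a: members go to different blocks, giving {B} and {F}.
Stable partition: {C,E} | {B} | {A} | {D} | {F} — 5 equivalence classes.
C and E lie in the same block of the stable partition, so they are equivalent — no string distinguishes them.

Yes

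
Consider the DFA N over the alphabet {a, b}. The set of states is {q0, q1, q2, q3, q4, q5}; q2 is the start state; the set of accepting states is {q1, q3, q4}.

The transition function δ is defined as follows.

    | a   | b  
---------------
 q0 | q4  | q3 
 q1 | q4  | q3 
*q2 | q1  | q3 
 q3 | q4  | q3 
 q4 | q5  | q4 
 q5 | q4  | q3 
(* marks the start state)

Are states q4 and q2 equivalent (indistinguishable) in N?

States {q0} cannot be reached from the start state, so discard them.
P0 = {q1,q3,q4} | {q2,q5}.
Refine {q1,q3,q4} on symbol a: members go to different blocks, giving {q1,q3} and {q4}.
Split {q2,q5} by δ(·,a) → {q2} and {q5}.
Stable partition: {q1,q3} | {q2} | {q4} | {q5} — 4 equivalence classes.
q4 and q2 end up in different blocks, so they are distinguishable. For instance, the string 'ε' is accepted from only q4.

No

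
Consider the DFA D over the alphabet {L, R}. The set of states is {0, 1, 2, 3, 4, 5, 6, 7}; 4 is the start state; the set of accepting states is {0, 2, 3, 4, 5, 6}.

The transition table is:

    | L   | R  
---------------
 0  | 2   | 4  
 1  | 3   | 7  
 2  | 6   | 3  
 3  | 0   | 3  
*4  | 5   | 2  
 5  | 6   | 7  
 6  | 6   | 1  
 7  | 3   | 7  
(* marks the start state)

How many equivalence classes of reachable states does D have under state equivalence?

Every state is reachable, so we keep all 8.
P0 = {0,2,3,4,5,6} | {1,7}.
On input R, block {0,2,3,4,5,6} splits into {0,2,3,4} and {5,6}.
Split {0,2,3,4} by δ(·,L) → {0,3} and {2,4}.
Refine {0,3} on symbol L: members go to different blocks, giving {0} and {3}.
On input R, block {2,4} splits into {2} and {4}.
No further refinement is possible. Final partition (6 blocks): {0} | {1,7} | {5,6} | {2} | {3} | {4}.

6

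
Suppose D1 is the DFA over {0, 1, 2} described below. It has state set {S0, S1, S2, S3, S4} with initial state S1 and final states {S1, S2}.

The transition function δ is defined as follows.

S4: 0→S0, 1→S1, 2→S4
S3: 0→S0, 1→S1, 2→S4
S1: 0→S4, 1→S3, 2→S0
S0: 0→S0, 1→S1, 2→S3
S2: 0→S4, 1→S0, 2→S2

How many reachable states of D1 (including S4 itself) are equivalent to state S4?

Reachable states from the start: {S0,S1,S3,S4}. Unreachable: {S2} — drop them.
Initial partition by acceptance: {S1} | {S0,S3,S4}.
Stable partition: {S1} | {S0,S3,S4} — 2 equivalence classes.
State S4 belongs to the block {S0,S3,S4}, which has 3 states.

3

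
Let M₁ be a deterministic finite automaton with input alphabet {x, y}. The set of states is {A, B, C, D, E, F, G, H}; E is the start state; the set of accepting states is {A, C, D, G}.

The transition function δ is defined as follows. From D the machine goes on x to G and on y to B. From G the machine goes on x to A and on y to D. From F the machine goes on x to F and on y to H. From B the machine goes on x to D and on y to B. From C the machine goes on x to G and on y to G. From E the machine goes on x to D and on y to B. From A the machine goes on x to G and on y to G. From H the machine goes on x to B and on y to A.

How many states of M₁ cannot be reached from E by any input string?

3

No path from E leads to C, F, H; the other 5 states are all reachable.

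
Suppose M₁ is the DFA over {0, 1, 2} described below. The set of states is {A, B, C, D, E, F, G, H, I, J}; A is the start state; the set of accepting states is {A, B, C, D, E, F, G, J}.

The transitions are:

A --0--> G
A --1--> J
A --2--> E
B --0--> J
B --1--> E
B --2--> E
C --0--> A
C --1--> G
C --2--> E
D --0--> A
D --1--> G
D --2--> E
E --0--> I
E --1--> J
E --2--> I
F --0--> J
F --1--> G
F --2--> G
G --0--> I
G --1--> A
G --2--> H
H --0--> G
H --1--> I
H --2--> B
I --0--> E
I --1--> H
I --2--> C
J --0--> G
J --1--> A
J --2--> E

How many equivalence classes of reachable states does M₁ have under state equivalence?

States {D,F} cannot be reached from the start state, so discard them.
Initial partition by acceptance: {A,B,C,E,G,J} | {H,I}.
Refine {A,B,C,E,G,J} on symbol 0: members go to different blocks, giving {A,B,C,J} and {E,G}.
Refine {A,B,C,J} on symbol 0: members go to different blocks, giving {A,J} and {B,C}.
The partition is now stable with 4 blocks: {A,J} | {H,I} | {E,G} | {B,C}.

4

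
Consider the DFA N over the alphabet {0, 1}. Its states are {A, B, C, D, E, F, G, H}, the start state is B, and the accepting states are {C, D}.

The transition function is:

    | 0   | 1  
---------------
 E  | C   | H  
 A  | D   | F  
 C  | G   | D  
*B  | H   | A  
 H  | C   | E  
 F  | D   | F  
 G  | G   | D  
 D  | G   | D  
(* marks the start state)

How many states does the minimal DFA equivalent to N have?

4

P0 = {C,D} | {A,B,E,F,G,H}.
Split {A,B,E,F,G,H} by δ(·,0) → {A,E,F,H} and {B,G}.
Split {B,G} by δ(·,0) → {B} and {G}.
The partition is now stable with 4 blocks: {C,D} | {A,E,F,H} | {B} | {G}.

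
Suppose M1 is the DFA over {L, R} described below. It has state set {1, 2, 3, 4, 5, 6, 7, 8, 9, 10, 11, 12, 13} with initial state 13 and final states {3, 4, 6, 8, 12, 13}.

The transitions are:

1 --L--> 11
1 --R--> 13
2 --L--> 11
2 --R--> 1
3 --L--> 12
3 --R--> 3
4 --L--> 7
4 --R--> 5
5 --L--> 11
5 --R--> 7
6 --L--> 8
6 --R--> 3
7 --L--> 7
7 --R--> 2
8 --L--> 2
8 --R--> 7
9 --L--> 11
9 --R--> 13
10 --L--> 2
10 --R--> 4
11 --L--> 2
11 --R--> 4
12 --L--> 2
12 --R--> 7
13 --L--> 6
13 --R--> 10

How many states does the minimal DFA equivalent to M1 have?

Reachable states from the start: {1,2,3,4,5,6,7,8,10,11,12,13}. Unreachable: {9} — drop them.
Initial partition by acceptance: {3,4,6,8,12,13} | {1,2,5,7,10,11}.
On input L, block {3,4,6,8,12,13} splits into {3,6,13} and {4,8,12}.
Split {3,6,13} by δ(·,L) → {3,6} and {13}.
Refine {1,2,5,7,10,11} on symbol R: members go to different blocks, giving {2,5,7} and {10,11} and {1}.
On input L, block {2,5,7} splits into {2,5} and {7}.
On input R, block {2,5} splits into {2} and {5}.
Refine {4,8,12} on symbol L: members go to different blocks, giving {8,12} and {4}.
No further refinement is possible. Final partition (9 blocks): {3,6} | {2} | {8,12} | {13} | {10,11} | {1} | {7} | {5} | {4}.

9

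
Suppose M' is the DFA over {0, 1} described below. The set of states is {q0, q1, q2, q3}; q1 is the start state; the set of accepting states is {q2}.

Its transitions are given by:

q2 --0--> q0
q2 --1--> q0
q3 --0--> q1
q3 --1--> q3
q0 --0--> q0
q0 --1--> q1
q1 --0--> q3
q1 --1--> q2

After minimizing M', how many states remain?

Every state is reachable, so we keep all 4.
Start with accepting vs non-accepting: {q2} | {q0,q1,q3}.
Split {q0,q1,q3} by δ(·,1) → {q0,q3} and {q1}.
Split {q0,q3} by δ(·,0) → {q0} and {q3}.
No further refinement is possible. Final partition (4 blocks): {q2} | {q0} | {q1} | {q3}.

4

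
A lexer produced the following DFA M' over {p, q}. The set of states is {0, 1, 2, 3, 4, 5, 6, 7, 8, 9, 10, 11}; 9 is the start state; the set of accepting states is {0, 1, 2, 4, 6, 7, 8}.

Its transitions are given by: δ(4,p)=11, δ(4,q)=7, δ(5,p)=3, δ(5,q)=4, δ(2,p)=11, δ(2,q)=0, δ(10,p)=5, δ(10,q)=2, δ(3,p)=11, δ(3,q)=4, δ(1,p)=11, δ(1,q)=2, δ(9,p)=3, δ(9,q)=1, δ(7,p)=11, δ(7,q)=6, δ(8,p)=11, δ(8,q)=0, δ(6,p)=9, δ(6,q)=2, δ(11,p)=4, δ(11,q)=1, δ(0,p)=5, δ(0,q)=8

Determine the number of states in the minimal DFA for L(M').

Reachable states from the start: {0,1,2,3,4,5,6,7,8,9,11}. Unreachable: {10} — drop them.
Initial partition by acceptance: {0,1,2,4,6,7,8} | {3,5,9,11}.
On input p, block {3,5,9,11} splits into {3,5,9} and {11}.
Split {0,1,2,4,6,7,8} by δ(·,p) → {1,2,4,7,8} and {0,6}.
Refine {1,2,4,7,8} on symbol q: members go to different blocks, giving {2,7,8} and {1,4}.
Refine {3,5,9} on symbol p: members go to different blocks, giving {5,9} and {3}.
The partition is now stable with 6 blocks: {2,7,8} | {5,9} | {11} | {0,6} | {1,4} | {3}.

6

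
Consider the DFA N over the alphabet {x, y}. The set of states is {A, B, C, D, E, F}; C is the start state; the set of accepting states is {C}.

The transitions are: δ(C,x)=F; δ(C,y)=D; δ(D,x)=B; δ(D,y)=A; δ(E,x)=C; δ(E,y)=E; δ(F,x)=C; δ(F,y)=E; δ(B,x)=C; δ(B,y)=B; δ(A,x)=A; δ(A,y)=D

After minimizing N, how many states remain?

Initial partition by acceptance: {C} | {A,B,D,E,F}.
On input x, block {A,B,D,E,F} splits into {B,E,F} and {A,D}.
On input x, block {A,D} splits into {A} and {D}.
No further refinement is possible. Final partition (4 blocks): {C} | {B,E,F} | {A} | {D}.

4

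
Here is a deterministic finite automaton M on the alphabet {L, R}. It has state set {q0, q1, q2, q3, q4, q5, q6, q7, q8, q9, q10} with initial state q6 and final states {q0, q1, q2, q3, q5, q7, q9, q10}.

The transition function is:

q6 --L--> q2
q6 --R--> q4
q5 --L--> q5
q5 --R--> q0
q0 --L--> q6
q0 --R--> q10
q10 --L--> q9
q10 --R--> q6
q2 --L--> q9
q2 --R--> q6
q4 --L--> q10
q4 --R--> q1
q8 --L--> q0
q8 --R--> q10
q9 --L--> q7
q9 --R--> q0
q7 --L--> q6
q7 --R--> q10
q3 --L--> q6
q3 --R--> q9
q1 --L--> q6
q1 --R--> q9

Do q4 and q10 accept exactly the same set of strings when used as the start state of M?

No

First remove the unreachable states {q3,q5,q8}; 8 states remain.
Start with accepting vs non-accepting: {q0,q1,q2,q7,q9,q10} | {q4,q6}.
On input L, block {q0,q1,q2,q7,q9,q10} splits into {q0,q1,q7} and {q2,q9,q10}.
Split {q4,q6} by δ(·,R) → {q4} and {q6}.
Split {q2,q9,q10} by δ(·,L) → {q2,q10} and {q9}.
Refine {q0,q1,q7} on symbol R: members go to different blocks, giving {q0,q7} and {q1}.
The partition is now stable with 6 blocks: {q0,q7} | {q4} | {q2,q10} | {q6} | {q9} | {q1}.
q4 and q10 end up in different blocks, so they are distinguishable. For instance, the string 'ε' is accepted from only q10.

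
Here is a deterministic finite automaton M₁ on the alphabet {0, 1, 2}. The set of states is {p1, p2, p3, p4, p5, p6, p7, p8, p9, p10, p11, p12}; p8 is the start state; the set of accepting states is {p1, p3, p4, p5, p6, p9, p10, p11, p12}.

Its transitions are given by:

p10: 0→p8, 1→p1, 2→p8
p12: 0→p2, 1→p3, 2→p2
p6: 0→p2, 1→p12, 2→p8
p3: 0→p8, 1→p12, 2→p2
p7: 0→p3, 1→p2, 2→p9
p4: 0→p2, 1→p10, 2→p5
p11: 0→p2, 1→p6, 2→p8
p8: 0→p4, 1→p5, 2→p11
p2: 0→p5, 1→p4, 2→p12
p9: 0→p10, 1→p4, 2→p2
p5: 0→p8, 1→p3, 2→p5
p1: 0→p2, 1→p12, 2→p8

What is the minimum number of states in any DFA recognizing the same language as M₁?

3

Reachable states from the start: {p1,p2,p3,p4,p5,p6,p8,p10,p11,p12}. Unreachable: {p7,p9} — drop them.
Initial partition by acceptance: {p1,p3,p4,p5,p6,p10,p11,p12} | {p2,p8}.
Refine {p1,p3,p4,p5,p6,p10,p11,p12} on symbol 2: members go to different blocks, giving {p1,p3,p6,p10,p11,p12} and {p4,p5}.
Stable partition: {p1,p3,p6,p10,p11,p12} | {p2,p8} | {p4,p5} — 3 equivalence classes.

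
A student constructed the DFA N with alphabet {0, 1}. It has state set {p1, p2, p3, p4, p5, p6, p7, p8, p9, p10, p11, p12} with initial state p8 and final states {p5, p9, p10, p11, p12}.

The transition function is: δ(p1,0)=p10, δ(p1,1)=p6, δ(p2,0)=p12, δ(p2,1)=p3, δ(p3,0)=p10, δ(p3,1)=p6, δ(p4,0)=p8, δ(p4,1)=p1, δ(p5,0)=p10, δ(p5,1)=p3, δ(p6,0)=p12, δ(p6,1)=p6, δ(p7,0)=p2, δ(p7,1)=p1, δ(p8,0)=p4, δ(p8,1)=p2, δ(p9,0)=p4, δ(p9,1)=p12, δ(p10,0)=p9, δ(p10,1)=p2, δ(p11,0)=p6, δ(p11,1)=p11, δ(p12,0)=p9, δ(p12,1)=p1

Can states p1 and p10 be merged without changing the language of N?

No

Reachable states from the start: {p1,p2,p3,p4,p6,p8,p9,p10,p12}. Unreachable: {p5,p7,p11} — drop them.
P0 = {p9,p10,p12} | {p1,p2,p3,p4,p6,p8}.
Refine {p9,p10,p12} on symbol 0: members go to different blocks, giving {p10,p12} and {p9}.
Refine {p1,p2,p3,p4,p6,p8} on symbol 0: members go to different blocks, giving {p1,p2,p3,p6} and {p4,p8}.
Stable partition: {p10,p12} | {p1,p2,p3,p6} | {p9} | {p4,p8} — 4 equivalence classes.
p1 and p10 end up in different blocks, so they are distinguishable. For instance, the string 'ε' is accepted from only p10.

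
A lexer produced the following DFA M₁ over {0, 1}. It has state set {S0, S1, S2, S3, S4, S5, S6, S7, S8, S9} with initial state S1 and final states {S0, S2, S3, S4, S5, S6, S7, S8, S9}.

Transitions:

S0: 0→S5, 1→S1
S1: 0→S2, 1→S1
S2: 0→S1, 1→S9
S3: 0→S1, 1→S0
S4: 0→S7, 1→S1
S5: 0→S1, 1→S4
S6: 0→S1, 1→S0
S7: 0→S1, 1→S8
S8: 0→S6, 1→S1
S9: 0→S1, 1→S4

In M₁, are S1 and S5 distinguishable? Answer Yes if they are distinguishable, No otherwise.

First remove the unreachable states {S3}; 9 states remain.
Initial partition by acceptance: {S0,S2,S4,S5,S6,S7,S8,S9} | {S1}.
On input 0, block {S0,S2,S4,S5,S6,S7,S8,S9} splits into {S2,S5,S6,S7,S9} and {S0,S4,S8}.
On input 1, block {S2,S5,S6,S7,S9} splits into {S5,S6,S7,S9} and {S2}.
Stable partition: {S5,S6,S7,S9} | {S1} | {S0,S4,S8} | {S2} — 4 equivalence classes.
S1 and S5 end up in different blocks, so they are distinguishable. For instance, the string 'ε' is accepted from only S5.

Yes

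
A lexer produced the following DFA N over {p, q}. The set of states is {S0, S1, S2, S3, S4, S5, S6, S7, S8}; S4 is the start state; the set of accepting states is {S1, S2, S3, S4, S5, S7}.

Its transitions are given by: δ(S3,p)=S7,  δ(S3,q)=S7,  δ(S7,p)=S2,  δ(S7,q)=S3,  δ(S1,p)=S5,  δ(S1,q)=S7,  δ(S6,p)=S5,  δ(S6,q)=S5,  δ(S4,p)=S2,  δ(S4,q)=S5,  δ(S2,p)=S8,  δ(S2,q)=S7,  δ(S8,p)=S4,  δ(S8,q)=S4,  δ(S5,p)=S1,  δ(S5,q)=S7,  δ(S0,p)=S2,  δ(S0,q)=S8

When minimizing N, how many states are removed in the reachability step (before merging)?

2

No path from S4 leads to S0, S6; the other 7 states are all reachable.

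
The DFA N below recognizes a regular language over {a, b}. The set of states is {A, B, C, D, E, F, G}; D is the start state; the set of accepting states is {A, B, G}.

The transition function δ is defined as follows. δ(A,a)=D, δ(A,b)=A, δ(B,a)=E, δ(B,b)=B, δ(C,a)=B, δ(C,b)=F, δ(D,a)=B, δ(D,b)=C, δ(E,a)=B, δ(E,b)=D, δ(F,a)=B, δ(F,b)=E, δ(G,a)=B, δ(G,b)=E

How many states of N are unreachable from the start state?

2

Starting at D and following transitions, the reachable set is {B, C, D, E, F}. That leaves A, G unreachable — 2 in total.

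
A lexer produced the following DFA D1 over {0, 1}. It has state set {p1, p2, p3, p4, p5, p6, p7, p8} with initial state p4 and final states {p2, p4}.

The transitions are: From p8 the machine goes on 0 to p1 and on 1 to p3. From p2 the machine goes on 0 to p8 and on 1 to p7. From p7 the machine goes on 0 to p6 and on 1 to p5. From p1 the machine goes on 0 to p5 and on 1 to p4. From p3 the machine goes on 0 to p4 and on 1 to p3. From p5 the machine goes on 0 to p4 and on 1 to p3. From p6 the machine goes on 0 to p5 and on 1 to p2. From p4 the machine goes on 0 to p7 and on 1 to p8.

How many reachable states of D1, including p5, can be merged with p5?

All states are reachable from the start state.
Start with accepting vs non-accepting: {p2,p4} | {p1,p3,p5,p6,p7,p8}.
Refine {p1,p3,p5,p6,p7,p8} on symbol 0: members go to different blocks, giving {p1,p6,p7,p8} and {p3,p5}.
Split {p1,p6,p7,p8} by δ(·,0) → {p1,p6} and {p7,p8}.
The partition is now stable with 4 blocks: {p2,p4} | {p1,p6} | {p3,p5} | {p7,p8}.
The equivalence class containing p5 is {p3,p5}, of size 2.

2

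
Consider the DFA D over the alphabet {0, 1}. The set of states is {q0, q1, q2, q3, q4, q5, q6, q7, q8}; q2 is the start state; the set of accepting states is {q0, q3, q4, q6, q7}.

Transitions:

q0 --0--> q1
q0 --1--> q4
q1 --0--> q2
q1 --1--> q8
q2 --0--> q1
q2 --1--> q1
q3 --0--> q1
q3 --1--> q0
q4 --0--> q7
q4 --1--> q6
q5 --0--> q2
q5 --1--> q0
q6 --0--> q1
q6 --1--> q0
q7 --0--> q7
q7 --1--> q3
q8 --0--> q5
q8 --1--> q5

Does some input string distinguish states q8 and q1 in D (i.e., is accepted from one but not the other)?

Yes

Initial partition by acceptance: {q0,q3,q4,q6,q7} | {q1,q2,q5,q8}.
Split {q0,q3,q4,q6,q7} by δ(·,0) → {q0,q3,q6} and {q4,q7}.
On input 1, block {q0,q3,q6} splits into {q3,q6} and {q0}.
Refine {q1,q2,q5,q8} on symbol 1: members go to different blocks, giving {q1,q2,q8} and {q5}.
Split {q1,q2,q8} by δ(·,0) → {q1,q2} and {q8}.
On input 1, block {q1,q2} splits into {q1} and {q2}.
Stable partition: {q3,q6} | {q1} | {q4,q7} | {q0} | {q5} | {q8} | {q2} — 7 equivalence classes.
q8 and q1 end up in different blocks, so they are distinguishable. For instance, the string '01' is accepted from only q8.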